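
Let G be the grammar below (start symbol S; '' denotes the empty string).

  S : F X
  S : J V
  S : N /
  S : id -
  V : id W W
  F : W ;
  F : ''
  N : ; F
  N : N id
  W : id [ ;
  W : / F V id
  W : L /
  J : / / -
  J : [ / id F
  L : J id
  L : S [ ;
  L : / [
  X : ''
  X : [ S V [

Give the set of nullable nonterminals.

Directly nullable (have an ''-production): F, X.
S : F X with every symbol nullable, so S is nullable.
No other nonterminal has a production whose RHS symbols are all nullable.

{ F, S, X }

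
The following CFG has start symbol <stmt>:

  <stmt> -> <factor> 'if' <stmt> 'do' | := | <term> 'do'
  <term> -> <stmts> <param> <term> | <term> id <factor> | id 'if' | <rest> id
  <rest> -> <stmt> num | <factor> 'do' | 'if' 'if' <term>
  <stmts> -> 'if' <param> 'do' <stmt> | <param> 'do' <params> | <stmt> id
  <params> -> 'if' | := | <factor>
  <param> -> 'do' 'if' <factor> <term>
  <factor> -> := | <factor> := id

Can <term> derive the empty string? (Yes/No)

No

No nonterminal in this grammar is nullable.
No production of <term> has an RHS whose symbols are all nullable, so <term> is not nullable.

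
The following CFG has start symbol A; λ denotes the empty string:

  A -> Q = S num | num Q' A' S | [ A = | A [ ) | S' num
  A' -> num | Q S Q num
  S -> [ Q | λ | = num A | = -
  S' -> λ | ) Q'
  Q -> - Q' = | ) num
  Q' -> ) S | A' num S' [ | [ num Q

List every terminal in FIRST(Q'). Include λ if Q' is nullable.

Q' -> ) S contributes {)}.
From Q' -> A' num S' [: add FIRST(A') = { ), -, num }.
Q' -> [ num Q contributes {[}.
Union: FIRST(Q') = { ), -, [, num }.

{ ), -, [, num }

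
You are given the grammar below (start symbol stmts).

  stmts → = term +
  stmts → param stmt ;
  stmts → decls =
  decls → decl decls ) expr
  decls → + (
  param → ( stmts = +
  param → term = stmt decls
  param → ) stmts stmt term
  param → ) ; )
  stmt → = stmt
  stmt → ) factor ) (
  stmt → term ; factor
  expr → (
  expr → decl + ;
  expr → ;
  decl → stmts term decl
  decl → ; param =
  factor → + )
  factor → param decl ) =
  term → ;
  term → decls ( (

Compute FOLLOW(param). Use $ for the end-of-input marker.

{ (, ), +, ;, = }

In stmts → param stmt ;: add FIRST(stmt ;) = { (, ), +, ;, = }.
In decl → ; param =: add FIRST(=) = { = }.
In factor → param decl ) =: add FIRST(decl ) =) = { (, ), +, ;, = }.
Union: FOLLOW(param) = { (, ), +, ;, = }.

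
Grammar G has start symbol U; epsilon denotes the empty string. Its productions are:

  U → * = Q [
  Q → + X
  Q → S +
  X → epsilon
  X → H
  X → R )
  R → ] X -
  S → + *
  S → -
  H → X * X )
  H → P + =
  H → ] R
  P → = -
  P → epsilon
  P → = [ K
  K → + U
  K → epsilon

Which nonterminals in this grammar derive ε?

Directly nullable (have an epsilon-production): X, P, K.
No other nonterminal has a production whose RHS symbols are all nullable.

{ K, P, X }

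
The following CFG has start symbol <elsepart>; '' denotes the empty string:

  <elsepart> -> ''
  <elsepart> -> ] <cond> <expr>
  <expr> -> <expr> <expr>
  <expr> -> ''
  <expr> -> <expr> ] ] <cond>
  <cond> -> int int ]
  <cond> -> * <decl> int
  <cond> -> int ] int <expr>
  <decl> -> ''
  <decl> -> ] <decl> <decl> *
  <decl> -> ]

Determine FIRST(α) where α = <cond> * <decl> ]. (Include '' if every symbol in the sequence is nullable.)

Add FIRST(<cond>) = { *, int }; <cond> is not nullable, stop.

{ *, int }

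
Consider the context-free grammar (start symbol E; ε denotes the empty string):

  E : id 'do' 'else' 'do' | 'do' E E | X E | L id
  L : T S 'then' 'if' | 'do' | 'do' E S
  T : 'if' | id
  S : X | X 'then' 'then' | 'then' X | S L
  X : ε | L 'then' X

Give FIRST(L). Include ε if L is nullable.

{ 'do', 'if', id }

From L : T S 'then' 'if': add FIRST(T) = { 'if', id }.
L : 'do' contributes {'do'}.
L : 'do' E S contributes {'do'}.
Union: FIRST(L) = { 'do', 'if', id }.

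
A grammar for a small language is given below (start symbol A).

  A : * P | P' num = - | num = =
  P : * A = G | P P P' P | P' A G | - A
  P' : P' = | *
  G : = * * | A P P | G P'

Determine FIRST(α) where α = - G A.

- is a terminal; add {-} and stop.

{ - }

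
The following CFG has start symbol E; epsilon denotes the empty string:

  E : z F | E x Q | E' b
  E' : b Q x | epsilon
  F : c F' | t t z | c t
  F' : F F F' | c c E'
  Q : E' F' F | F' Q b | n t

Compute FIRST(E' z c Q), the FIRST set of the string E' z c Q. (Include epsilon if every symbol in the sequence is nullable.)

{ b, z }

Add FIRST(E')\{epsilon} = { b }; E' is nullable, continue.
z is a terminal; add {z} and stop.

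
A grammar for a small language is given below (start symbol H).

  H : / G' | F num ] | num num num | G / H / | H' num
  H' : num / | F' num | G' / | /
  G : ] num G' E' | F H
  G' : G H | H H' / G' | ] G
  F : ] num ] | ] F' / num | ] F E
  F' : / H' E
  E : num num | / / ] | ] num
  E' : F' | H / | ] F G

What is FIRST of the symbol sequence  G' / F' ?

Add FIRST(G') = { /, ], num }; G' is not nullable, stop.

{ /, ], num }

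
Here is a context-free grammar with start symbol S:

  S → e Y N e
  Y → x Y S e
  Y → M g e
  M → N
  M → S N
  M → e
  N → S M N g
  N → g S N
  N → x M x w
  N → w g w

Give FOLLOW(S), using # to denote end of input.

S is the start symbol, so # ∈ FOLLOW(S).
In Y → x Y S e: add FIRST(e) = { e }.
In M → S N: add FIRST(N) = { e, g, w, x }.
In N → S M N g: add FIRST(M N g) = { e, g, w, x }.
In N → g S N: add FIRST(N) = { e, g, w, x }.
Union: FOLLOW(S) = { #, e, g, w, x }.

{ #, e, g, w, x }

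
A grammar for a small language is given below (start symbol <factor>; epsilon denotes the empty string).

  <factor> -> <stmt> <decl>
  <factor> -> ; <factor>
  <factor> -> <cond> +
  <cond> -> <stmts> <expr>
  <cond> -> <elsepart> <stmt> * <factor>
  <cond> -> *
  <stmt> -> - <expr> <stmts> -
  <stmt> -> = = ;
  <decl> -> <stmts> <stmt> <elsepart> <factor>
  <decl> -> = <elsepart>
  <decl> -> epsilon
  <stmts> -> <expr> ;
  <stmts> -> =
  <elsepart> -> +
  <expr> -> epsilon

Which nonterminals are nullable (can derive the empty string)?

{ <decl>, <expr> }

Directly nullable (have an epsilon-production): <decl>, <expr>.
No other nonterminal has a production whose RHS symbols are all nullable.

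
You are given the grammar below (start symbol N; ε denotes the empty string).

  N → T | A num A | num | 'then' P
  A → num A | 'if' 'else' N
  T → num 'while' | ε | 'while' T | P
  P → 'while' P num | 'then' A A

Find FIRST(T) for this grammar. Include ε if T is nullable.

{ 'then', 'while', num, ε }

T → num 'while' contributes {num}.
T → ε contributes ε.
T → 'while' T contributes {'while'}.
From T → P: add FIRST(P) = { 'then', 'while' }.
Union: FIRST(T) = { 'then', 'while', num, ε }.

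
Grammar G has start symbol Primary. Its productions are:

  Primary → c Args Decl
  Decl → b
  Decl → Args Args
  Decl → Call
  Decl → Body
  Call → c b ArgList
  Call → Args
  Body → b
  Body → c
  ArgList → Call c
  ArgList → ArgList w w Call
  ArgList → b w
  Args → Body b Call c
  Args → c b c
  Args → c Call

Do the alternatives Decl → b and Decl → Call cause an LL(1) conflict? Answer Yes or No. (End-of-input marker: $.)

Yes

FIRST(b) = { b } and FIRST(Call) = { b, c }.
Both contain b, so the two alternatives are not disjoint — LL(1) conflict.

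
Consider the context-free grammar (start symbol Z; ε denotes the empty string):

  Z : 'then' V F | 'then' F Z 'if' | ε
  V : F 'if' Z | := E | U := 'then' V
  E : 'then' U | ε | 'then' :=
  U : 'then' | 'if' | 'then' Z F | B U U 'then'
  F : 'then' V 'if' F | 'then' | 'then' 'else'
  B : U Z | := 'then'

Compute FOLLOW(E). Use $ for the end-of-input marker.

{ 'if', 'then' }

In V : := E: E is at the end, add FOLLOW(V) = { 'if', 'then' }.
Union: FOLLOW(E) = { 'if', 'then' }.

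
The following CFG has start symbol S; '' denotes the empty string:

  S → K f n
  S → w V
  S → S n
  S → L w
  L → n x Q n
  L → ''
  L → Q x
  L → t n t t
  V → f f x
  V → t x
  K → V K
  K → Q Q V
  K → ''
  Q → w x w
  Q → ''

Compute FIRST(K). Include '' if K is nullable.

From K → V K: add FIRST(V) = { f, t }.
From K → Q Q V: Q, Q nullable, take FIRST(Q) ∪ FIRST(Q) ∪ FIRST(V) = { f, t, w }.
K → '' contributes ''.
Union: FIRST(K) = { f, t, w, '' }.

{ f, t, w, '' }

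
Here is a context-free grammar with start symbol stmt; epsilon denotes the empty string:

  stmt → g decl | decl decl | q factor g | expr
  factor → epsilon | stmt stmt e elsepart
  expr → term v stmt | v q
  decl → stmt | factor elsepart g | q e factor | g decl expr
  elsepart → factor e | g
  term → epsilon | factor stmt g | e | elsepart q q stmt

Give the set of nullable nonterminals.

{ factor, term }

Directly nullable (have an epsilon-production): factor, term.
No other nonterminal has a production whose RHS symbols are all nullable.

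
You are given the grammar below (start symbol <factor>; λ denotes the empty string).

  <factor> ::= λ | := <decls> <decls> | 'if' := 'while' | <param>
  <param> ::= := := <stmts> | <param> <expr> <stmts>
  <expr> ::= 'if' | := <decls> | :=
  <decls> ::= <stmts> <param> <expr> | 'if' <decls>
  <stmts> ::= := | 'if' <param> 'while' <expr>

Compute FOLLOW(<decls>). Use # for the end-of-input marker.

In <factor> ::= := <decls> <decls>: add FIRST(<decls>) = { 'if', := }.
In <factor> ::= := <decls> <decls>: <decls> is at the end, add FOLLOW(<factor>) = { # }.
In <expr> ::= := <decls>: <decls> is at the end, add FOLLOW(<expr>) = { #, 'if', 'while', := }.
In <decls> ::= 'if' <decls>: <decls> is at the end, add FOLLOW(<decls>) = { #, 'if', 'while', := }.
Union: FOLLOW(<decls>) = { #, 'if', 'while', := }.

{ #, 'if', 'while', := }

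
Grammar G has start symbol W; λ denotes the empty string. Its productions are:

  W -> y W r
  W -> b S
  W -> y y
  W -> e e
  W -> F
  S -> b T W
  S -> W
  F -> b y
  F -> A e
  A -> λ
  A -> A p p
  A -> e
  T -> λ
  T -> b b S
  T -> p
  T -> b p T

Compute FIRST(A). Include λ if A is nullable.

A -> λ contributes λ.
From A -> A p p: A nullable, take FIRST(A) ∪ {p} = { e, p }.
A -> e contributes {e}.
Union: FIRST(A) = { e, p, λ }.

{ e, p, λ }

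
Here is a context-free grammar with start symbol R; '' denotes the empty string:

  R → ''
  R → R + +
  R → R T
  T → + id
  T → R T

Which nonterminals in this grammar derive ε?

{ R }

Directly nullable (have an ''-production): R.
No other nonterminal has a production whose RHS symbols are all nullable.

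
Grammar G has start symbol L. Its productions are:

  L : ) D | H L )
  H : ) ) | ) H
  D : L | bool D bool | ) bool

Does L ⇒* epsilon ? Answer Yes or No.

No nonterminal in this grammar is nullable.
No production of L has an RHS whose symbols are all nullable, so L is not nullable.

No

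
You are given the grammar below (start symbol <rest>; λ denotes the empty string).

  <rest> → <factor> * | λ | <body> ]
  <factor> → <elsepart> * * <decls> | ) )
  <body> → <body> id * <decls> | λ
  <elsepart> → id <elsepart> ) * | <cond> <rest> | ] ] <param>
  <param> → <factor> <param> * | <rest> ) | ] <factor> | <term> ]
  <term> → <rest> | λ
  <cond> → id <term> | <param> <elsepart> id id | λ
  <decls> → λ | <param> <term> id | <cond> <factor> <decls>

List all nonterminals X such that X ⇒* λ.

Directly nullable (have an λ-production): <rest>, <body>, <term>, <cond>, <decls>.
<elsepart> → <cond> <rest> with every symbol nullable, so <elsepart> is nullable.
No other nonterminal has a production whose RHS symbols are all nullable.

{ <body>, <cond>, <decls>, <elsepart>, <rest>, <term> }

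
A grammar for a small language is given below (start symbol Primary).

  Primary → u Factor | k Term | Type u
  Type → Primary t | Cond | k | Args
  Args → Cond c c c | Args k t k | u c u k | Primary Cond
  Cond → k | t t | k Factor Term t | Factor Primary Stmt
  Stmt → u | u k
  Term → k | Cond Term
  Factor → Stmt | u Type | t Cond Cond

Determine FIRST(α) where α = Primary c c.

{ k, t, u }

Add FIRST(Primary) = { k, t, u }; Primary is not nullable, stop.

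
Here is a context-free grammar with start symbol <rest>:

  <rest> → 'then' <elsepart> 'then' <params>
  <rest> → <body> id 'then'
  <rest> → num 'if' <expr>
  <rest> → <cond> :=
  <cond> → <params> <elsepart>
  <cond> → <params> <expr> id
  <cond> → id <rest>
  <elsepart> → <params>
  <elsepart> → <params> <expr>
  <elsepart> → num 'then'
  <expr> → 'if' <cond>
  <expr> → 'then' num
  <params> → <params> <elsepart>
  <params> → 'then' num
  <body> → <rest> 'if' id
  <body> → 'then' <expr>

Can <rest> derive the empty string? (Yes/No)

No

No nonterminal in this grammar is nullable.
No production of <rest> has an RHS whose symbols are all nullable, so <rest> is not nullable.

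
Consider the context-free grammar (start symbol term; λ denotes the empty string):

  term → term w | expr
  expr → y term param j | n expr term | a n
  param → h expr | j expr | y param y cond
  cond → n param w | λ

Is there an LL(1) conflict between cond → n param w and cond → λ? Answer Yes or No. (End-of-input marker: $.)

No

FIRST(n param w) = { n } and FIRST(λ) = { λ }.
The second is nullable but FOLLOW(cond) = { j, w, y } is disjoint from FIRST of the first.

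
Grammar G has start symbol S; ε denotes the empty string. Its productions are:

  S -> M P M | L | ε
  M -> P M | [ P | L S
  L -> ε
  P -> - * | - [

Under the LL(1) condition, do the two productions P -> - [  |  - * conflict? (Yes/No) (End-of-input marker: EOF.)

Yes

FIRST(- [) = { - } and FIRST(- *) = { - }.
Both contain -, so the two alternatives are not disjoint — LL(1) conflict.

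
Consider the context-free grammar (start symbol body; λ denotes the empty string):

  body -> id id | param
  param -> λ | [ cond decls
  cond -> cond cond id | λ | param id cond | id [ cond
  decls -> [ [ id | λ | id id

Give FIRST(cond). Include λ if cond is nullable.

{ [, id, λ }

From cond -> cond cond id: cond, cond nullable, take FIRST(cond) ∪ FIRST(cond) ∪ {id} = { [, id }.
cond -> λ contributes λ.
From cond -> param id cond: param nullable, take FIRST(param) ∪ {id} = { [, id }.
cond -> id [ cond contributes {id}.
Union: FIRST(cond) = { [, id, λ }.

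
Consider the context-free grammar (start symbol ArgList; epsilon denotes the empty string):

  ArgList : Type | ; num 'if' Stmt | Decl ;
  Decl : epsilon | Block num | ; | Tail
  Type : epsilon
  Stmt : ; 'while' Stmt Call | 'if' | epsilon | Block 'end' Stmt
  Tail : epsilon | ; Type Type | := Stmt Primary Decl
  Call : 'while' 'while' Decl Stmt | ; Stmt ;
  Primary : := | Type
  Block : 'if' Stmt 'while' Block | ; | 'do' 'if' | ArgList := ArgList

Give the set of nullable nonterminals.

Directly nullable (have an epsilon-production): Decl, Type, Stmt, Tail.
Primary : Type with every symbol nullable, so Primary is nullable.
ArgList : Type with every symbol nullable, so ArgList is nullable.
No other nonterminal has a production whose RHS symbols are all nullable.

{ ArgList, Decl, Primary, Stmt, Tail, Type }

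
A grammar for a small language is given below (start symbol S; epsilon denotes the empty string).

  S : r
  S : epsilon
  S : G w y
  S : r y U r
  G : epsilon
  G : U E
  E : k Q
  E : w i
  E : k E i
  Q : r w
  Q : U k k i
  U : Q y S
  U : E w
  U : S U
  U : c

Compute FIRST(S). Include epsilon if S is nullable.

{ c, k, r, w, epsilon }

S : r contributes {r}.
S : epsilon contributes epsilon.
From S : G w y: G nullable, take FIRST(G) ∪ {w} = { c, k, r, w }.
S : r y U r contributes {r}.
Union: FIRST(S) = { c, k, r, w, epsilon }.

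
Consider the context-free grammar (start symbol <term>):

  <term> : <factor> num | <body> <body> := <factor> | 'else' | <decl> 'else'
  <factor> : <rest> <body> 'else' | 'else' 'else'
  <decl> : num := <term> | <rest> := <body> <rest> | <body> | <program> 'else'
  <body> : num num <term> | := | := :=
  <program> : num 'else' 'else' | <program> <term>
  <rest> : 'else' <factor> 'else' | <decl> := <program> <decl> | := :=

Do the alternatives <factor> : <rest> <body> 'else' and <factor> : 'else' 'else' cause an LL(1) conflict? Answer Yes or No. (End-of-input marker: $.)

FIRST(<rest> <body> 'else') = { 'else', :=, num } and FIRST('else' 'else') = { 'else' }.
Both contain 'else', so the two alternatives are not disjoint — LL(1) conflict.

Yes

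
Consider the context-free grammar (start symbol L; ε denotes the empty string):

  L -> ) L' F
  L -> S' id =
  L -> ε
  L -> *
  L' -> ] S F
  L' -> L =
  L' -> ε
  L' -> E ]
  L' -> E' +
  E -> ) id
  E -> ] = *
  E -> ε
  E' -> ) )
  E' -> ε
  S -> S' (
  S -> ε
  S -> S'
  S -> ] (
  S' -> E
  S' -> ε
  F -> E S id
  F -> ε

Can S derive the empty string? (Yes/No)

S has an ε-production, so S ⇒ ε.

Yes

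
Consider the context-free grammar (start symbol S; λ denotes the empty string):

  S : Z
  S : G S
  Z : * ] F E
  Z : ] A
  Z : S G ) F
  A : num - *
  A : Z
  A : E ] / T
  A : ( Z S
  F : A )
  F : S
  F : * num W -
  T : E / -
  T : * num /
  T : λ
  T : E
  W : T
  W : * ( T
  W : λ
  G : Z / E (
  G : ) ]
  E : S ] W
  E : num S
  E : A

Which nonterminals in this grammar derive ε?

{ T, W }

Directly nullable (have an λ-production): T, W.
No other nonterminal has a production whose RHS symbols are all nullable.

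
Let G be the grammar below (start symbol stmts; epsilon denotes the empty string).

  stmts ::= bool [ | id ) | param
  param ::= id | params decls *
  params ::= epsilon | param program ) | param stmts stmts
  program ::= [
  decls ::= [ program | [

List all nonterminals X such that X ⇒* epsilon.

Directly nullable (have an epsilon-production): params.
No other nonterminal has a production whose RHS symbols are all nullable.

{ params }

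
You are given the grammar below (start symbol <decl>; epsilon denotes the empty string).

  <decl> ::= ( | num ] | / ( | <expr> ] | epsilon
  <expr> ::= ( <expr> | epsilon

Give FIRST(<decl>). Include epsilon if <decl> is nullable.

{ (, /, ], num, epsilon }

<decl> ::= ( contributes {(}.
<decl> ::= num ] contributes {num}.
<decl> ::= / ( contributes {/}.
From <decl> ::= <expr> ]: <expr> nullable, take FIRST(<expr>) ∪ {]} = { (, ] }.
<decl> ::= epsilon contributes epsilon.
Union: FIRST(<decl>) = { (, /, ], num, epsilon }.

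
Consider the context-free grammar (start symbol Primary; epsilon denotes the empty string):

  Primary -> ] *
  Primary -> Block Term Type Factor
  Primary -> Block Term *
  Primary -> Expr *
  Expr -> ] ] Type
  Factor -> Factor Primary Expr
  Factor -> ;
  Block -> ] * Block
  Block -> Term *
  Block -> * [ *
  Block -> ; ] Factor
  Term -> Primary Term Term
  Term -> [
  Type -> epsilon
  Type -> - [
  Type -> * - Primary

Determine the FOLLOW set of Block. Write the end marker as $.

{ *, ;, [, ] }

In Primary -> Block Term Type Factor: add FIRST(Term Type Factor) = { *, ;, [, ] }.
In Primary -> Block Term *: add FIRST(Term *) = { *, ;, [, ] }.
In Block -> ] * Block: Block is at the end, add FOLLOW(Block) = { *, ;, [, ] }.
Union: FOLLOW(Block) = { *, ;, [, ] }.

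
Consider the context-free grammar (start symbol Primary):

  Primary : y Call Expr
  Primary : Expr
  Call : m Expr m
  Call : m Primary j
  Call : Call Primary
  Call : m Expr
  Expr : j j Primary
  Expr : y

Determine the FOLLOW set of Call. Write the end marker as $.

In Primary : y Call Expr: add FIRST(Expr) = { j, y }.
In Call : Call Primary: add FIRST(Primary) = { j, y }.
Union: FOLLOW(Call) = { j, y }.

{ j, y }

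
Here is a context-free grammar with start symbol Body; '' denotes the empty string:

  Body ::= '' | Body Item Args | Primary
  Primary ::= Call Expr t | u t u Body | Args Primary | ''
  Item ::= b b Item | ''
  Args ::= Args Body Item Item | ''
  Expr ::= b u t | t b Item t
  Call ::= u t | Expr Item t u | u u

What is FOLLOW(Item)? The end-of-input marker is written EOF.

{ EOF, b, t, u }

In Body ::= Body Item Args: add FIRST(Args)\{''} = { b, t, u }.
  Since Args is nullable, also add FOLLOW(Body) = { EOF, b, t, u }.
In Item ::= b b Item: Item is at the end, add FOLLOW(Item) = { EOF, b, t, u }.
In Args ::= Args Body Item Item: add FIRST(Item)\{''} = { b }.
  Since Item is nullable, also add FOLLOW(Args) = { EOF, b, t, u }.
In Args ::= Args Body Item Item: Item is at the end, add FOLLOW(Args) = { EOF, b, t, u }.
In Expr ::= t b Item t: add FIRST(t) = { t }.
In Call ::= Expr Item t u: add FIRST(t u) = { t }.
Union: FOLLOW(Item) = { EOF, b, t, u }.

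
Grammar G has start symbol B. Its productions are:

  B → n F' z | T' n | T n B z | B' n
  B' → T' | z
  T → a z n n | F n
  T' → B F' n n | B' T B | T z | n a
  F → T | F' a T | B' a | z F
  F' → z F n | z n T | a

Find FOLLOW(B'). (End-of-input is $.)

In B → B' n: add FIRST(n) = { n }.
In T' → B' T B: add FIRST(T B) = { a, n, z }.
In F → B' a: add FIRST(a) = { a }.
Union: FOLLOW(B') = { a, n, z }.

{ a, n, z }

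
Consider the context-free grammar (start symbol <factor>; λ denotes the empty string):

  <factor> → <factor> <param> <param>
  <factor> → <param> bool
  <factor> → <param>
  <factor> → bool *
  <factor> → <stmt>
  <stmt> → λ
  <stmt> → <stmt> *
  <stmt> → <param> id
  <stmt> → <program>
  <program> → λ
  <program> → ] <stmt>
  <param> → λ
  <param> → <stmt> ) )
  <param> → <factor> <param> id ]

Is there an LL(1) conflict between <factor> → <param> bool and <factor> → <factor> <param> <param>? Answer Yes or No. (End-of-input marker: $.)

FIRST(<param> bool) = { ), *, ], bool, id } and FIRST(<factor> <param> <param>) = { ), *, ], bool, id, λ }.
Both contain ), so the two alternatives are not disjoint — LL(1) conflict.

Yes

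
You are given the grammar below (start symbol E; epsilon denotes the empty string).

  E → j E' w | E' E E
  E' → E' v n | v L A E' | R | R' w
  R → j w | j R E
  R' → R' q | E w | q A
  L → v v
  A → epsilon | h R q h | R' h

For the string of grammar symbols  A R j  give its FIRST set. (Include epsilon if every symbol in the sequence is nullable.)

{ h, j, q, v }

Add FIRST(A)\{epsilon} = { h, j, q, v }; A is nullable, continue.
Add FIRST(R) = { j }; R is not nullable, stop.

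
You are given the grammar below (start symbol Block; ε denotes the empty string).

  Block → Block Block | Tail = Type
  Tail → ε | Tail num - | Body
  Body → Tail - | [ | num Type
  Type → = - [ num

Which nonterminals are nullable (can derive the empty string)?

{ Tail }

Directly nullable (have an ε-production): Tail.
No other nonterminal has a production whose RHS symbols are all nullable.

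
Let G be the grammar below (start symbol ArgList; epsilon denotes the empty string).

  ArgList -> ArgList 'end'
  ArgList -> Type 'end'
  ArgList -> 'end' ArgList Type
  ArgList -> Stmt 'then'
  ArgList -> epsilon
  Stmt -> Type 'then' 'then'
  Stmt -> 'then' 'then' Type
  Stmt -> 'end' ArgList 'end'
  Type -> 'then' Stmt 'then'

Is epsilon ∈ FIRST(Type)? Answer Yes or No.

Nullable nonterminals: ArgList.
No production of Type has an RHS whose symbols are all nullable, so Type is not nullable.

No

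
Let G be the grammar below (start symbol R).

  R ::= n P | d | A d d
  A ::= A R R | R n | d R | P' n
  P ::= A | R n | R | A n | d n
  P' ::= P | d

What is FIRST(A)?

From A ::= A R R: add FIRST(A) = { d, n }.
From A ::= R n: add FIRST(R) = { d, n }.
A ::= d R contributes {d}.
From A ::= P' n: add FIRST(P') = { d, n }.
Union: FIRST(A) = { d, n }.

{ d, n }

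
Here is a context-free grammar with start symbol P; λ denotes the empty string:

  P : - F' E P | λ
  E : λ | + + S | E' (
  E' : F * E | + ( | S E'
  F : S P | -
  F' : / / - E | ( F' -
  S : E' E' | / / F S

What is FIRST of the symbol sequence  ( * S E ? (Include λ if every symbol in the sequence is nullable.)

( is a terminal; add {(} and stop.

{ ( }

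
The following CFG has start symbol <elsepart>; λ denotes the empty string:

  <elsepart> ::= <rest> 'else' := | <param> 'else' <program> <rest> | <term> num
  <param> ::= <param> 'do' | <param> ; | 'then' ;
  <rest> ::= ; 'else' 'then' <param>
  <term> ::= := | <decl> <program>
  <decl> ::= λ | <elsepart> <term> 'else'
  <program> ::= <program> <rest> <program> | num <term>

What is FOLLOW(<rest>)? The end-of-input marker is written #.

In <elsepart> ::= <rest> 'else' :=: add FIRST('else' :=) = { 'else' }.
In <elsepart> ::= <param> 'else' <program> <rest>: <rest> is at the end, add FOLLOW(<elsepart>) = { #, 'then', :=, ;, num }.
In <program> ::= <program> <rest> <program>: add FIRST(<program>) = { num }.
Union: FOLLOW(<rest>) = { #, 'else', 'then', :=, ;, num }.

{ #, 'else', 'then', :=, ;, num }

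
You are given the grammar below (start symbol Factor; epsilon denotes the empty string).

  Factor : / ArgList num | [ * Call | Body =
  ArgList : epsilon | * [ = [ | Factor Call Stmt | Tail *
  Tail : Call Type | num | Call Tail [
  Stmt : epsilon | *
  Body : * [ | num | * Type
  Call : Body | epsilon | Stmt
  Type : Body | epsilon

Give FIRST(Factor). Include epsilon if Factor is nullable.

Factor : / ArgList num contributes {/}.
Factor : [ * Call contributes {[}.
From Factor : Body =: add FIRST(Body) = { *, num }.
Union: FIRST(Factor) = { *, /, [, num }.

{ *, /, [, num }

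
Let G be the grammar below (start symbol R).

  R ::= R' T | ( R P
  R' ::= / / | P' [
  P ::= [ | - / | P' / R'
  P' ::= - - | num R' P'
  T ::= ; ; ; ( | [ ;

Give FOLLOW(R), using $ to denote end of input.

{ $, -, [, num }

R is the start symbol, so $ ∈ FOLLOW(R).
In R ::= ( R P: add FIRST(P) = { -, [, num }.
Union: FOLLOW(R) = { $, -, [, num }.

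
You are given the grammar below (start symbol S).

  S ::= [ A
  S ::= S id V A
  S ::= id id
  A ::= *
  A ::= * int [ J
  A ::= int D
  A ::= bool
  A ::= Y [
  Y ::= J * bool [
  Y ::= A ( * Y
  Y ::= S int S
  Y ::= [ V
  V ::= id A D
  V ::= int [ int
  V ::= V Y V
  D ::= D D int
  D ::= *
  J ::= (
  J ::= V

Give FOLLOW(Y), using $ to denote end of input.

In A ::= Y [: add FIRST([) = { [ }.
In Y ::= A ( * Y: Y is at the end, add FOLLOW(Y) = { [, id, int }.
In V ::= V Y V: add FIRST(V) = { id, int }.
Union: FOLLOW(Y) = { [, id, int }.

{ [, id, int }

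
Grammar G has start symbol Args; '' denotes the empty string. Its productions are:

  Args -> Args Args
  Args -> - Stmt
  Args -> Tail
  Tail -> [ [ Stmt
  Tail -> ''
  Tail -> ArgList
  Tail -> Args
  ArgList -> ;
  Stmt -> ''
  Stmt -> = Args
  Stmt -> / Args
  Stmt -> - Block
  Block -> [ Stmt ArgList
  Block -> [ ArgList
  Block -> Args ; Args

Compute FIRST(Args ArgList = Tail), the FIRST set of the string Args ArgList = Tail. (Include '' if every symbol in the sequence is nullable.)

Add FIRST(Args)\{''} = { -, ;, [ }; Args is nullable, continue.
Add FIRST(ArgList) = { ; }; ArgList is not nullable, stop.

{ -, ;, [ }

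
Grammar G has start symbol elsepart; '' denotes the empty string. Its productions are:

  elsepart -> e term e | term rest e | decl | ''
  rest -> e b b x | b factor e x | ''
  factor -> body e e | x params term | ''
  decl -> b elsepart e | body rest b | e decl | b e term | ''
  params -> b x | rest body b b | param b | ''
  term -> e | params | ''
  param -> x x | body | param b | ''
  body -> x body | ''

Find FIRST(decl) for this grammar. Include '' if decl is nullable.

{ b, e, x, '' }

decl -> b elsepart e contributes {b}.
From decl -> body rest b: body, rest nullable, take FIRST(body) ∪ FIRST(rest) ∪ {b} = { b, e, x }.
decl -> e decl contributes {e}.
decl -> b e term contributes {b}.
decl -> '' contributes ''.
Union: FIRST(decl) = { b, e, x, '' }.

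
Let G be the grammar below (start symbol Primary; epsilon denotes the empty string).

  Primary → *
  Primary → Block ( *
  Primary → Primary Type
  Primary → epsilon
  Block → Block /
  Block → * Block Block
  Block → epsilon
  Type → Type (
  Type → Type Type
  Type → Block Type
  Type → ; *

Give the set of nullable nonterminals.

{ Block, Primary }

Directly nullable (have an epsilon-production): Primary, Block.
No other nonterminal has a production whose RHS symbols are all nullable.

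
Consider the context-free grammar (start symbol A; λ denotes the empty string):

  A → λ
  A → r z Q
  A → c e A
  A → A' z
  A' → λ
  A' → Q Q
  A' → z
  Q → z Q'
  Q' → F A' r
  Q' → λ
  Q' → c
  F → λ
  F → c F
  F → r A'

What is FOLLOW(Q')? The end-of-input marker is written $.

In Q → z Q': Q' is at the end, add FOLLOW(Q) = { $, r, z }.
Union: FOLLOW(Q') = { $, r, z }.

{ $, r, z }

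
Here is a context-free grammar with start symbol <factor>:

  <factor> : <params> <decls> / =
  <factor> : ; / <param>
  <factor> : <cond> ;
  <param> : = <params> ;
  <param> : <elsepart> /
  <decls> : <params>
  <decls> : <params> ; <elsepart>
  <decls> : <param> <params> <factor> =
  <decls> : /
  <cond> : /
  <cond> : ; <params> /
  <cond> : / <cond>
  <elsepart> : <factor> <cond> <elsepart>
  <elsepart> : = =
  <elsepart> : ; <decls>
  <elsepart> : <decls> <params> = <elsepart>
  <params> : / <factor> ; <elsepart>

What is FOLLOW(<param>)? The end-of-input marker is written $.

In <factor> : ; / <param>: <param> is at the end, add FOLLOW(<factor>) = { $, /, ;, = }.
In <decls> : <param> <params> <factor> =: add FIRST(<params> <factor> =) = { / }.
Union: FOLLOW(<param>) = { $, /, ;, = }.

{ $, /, ;, = }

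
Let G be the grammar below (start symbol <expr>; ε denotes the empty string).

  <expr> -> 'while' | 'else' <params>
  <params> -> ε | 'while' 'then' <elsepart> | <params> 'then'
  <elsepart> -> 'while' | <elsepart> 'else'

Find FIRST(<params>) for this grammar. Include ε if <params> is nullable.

<params> -> ε contributes ε.
<params> -> 'while' 'then' <elsepart> contributes {'while'}.
From <params> -> <params> 'then': <params> nullable, take FIRST(<params>) ∪ {'then'} = { 'then', 'while' }.
Union: FIRST(<params>) = { 'then', 'while', ε }.

{ 'then', 'while', ε }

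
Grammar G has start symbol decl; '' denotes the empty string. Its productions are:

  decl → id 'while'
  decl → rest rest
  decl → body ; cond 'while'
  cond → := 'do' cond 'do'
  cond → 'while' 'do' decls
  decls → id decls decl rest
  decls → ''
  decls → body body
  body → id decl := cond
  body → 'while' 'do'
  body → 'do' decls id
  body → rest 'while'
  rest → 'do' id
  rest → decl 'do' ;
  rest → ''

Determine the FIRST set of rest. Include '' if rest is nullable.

rest → 'do' id contributes {'do'}.
From rest → decl 'do' ;: decl nullable, take FIRST(decl) ∪ {'do'} = { 'do', 'while', id }.
rest → '' contributes ''.
Union: FIRST(rest) = { 'do', 'while', id, '' }.

{ 'do', 'while', id, '' }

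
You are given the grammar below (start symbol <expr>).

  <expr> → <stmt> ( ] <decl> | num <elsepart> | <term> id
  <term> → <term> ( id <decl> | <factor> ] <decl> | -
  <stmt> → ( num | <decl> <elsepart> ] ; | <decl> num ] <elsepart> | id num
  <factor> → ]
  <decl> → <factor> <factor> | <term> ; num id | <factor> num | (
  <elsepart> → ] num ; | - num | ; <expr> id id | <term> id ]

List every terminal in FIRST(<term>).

From <term> → <term> ( id <decl>: add FIRST(<term>) = { -, ] }.
From <term> → <factor> ] <decl>: add FIRST(<factor>) = { ] }.
<term> → - contributes {-}.
Union: FIRST(<term>) = { -, ] }.

{ -, ] }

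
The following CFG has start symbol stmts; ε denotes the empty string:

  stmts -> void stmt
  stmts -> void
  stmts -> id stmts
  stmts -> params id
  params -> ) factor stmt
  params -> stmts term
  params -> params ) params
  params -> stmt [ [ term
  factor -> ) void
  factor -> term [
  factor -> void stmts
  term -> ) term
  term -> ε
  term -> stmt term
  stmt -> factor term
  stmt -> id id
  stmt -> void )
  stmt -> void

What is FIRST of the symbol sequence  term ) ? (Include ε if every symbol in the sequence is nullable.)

Add FIRST(term)\{ε} = { ), [, id, void }; term is nullable, continue.
) is a terminal; add {)} and stop.

{ ), [, id, void }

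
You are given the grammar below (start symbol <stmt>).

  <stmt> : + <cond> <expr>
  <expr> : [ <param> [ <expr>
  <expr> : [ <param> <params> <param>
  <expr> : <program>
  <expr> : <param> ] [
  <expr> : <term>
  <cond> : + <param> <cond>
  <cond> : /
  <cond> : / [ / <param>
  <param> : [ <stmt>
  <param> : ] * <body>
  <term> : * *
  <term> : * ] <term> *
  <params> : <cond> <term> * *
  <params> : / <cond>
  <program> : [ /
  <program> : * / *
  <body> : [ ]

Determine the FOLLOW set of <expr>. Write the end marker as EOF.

In <stmt> : + <cond> <expr>: <expr> is at the end, add FOLLOW(<stmt>) = { EOF, *, +, /, [, ] }.
In <expr> : [ <param> [ <expr>: <expr> is at the end, add FOLLOW(<expr>) = { EOF, *, +, /, [, ] }.
Union: FOLLOW(<expr>) = { EOF, *, +, /, [, ] }.

{ EOF, *, +, /, [, ] }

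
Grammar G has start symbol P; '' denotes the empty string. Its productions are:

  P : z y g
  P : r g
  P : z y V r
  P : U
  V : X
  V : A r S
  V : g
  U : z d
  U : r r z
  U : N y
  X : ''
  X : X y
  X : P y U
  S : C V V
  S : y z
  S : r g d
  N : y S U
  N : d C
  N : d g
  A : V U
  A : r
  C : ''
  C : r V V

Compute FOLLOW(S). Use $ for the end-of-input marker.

In V : A r S: S is at the end, add FOLLOW(V) = { d, g, r, y, z }.
In N : y S U: add FIRST(U) = { d, r, y, z }.
Union: FOLLOW(S) = { d, g, r, y, z }.

{ d, g, r, y, z }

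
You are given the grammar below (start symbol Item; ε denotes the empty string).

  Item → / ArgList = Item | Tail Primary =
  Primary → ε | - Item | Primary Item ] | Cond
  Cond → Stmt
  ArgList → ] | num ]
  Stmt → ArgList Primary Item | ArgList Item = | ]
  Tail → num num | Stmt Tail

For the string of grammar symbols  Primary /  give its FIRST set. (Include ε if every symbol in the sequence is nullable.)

{ -, /, ], num }

Add FIRST(Primary)\{ε} = { -, /, ], num }; Primary is nullable, continue.
/ is a terminal; add {/} and stop.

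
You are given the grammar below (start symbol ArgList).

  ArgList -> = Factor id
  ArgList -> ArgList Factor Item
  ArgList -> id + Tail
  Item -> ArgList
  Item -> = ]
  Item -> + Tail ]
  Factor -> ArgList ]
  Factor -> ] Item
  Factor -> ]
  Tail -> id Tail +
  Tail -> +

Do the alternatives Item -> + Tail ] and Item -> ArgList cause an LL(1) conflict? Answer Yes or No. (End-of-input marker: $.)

FIRST(+ Tail ]) = { + } and FIRST(ArgList) = { =, id }.
The FIRST sets are disjoint and neither alternative is nullable — no conflict.

No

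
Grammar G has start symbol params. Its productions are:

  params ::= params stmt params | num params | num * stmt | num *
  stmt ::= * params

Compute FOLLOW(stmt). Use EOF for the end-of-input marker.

In params ::= params stmt params: add FIRST(params) = { num }.
In params ::= num * stmt: stmt is at the end, add FOLLOW(params) = { EOF, *, num }.
Union: FOLLOW(stmt) = { EOF, *, num }.

{ EOF, *, num }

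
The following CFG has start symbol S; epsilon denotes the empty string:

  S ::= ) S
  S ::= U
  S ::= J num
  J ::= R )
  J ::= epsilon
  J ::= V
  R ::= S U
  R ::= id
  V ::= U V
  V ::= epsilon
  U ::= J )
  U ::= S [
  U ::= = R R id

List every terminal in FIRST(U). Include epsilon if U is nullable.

{ ), =, id, num }

From U ::= J ): J nullable, take FIRST(J) ∪ {)} = { ), =, id, num }.
From U ::= S [: add FIRST(S) = { ), =, id, num }.
U ::= = R R id contributes {=}.
Union: FIRST(U) = { ), =, id, num }.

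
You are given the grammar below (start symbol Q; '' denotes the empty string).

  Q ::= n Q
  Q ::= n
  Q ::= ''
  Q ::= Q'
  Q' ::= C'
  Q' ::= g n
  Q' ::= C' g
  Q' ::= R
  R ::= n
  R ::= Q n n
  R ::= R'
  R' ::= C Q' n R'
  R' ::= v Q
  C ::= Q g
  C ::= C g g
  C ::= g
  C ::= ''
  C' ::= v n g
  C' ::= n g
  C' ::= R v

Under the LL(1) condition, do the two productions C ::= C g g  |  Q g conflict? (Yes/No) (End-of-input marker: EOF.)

FIRST(C g g) = { g, n, v } and FIRST(Q g) = { g, n, v }.
Both contain g, so the two alternatives are not disjoint — LL(1) conflict.

Yes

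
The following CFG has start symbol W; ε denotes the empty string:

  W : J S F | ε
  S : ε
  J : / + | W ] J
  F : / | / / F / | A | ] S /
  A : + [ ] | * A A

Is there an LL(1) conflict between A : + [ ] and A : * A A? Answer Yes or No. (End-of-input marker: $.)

FIRST(+ [ ]) = { + } and FIRST(* A A) = { * }.
The FIRST sets are disjoint and neither alternative is nullable — no conflict.

No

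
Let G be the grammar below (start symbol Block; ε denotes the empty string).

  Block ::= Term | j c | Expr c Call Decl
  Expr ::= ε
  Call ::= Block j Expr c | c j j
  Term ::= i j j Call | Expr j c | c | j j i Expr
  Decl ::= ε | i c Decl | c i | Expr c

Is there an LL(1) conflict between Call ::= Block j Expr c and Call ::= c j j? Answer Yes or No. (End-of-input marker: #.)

FIRST(Block j Expr c) = { c, i, j } and FIRST(c j j) = { c }.
Both contain c, so the two alternatives are not disjoint — LL(1) conflict.

Yes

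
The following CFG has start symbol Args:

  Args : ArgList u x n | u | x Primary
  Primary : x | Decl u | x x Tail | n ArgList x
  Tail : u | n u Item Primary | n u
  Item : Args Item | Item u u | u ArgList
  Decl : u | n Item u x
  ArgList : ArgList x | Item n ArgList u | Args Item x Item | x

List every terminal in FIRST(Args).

{ u, x }

From Args : ArgList u x n: add FIRST(ArgList) = { u, x }.
Args : u contributes {u}.
Args : x Primary contributes {x}.
Union: FIRST(Args) = { u, x }.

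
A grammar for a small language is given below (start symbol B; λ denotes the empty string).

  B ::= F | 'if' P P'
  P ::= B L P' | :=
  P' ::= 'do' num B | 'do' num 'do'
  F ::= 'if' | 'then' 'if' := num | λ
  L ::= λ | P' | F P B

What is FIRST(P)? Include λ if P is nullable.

{ 'do', 'if', 'then', := }

From P ::= B L P': B, L nullable, take FIRST(B) ∪ FIRST(L) ∪ FIRST(P') = { 'do', 'if', 'then', := }.
P ::= := contributes {:=}.
Union: FIRST(P) = { 'do', 'if', 'then', := }.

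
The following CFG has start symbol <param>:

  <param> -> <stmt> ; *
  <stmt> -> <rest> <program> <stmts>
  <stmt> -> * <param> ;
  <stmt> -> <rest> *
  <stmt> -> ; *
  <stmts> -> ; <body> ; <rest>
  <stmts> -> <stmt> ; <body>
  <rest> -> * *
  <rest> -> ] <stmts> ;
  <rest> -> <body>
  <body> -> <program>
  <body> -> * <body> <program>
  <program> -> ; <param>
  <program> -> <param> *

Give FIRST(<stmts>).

<stmts> -> ; <body> ; <rest> contributes {;}.
From <stmts> -> <stmt> ; <body>: add FIRST(<stmt>) = { *, ;, ] }.
Union: FIRST(<stmts>) = { *, ;, ] }.

{ *, ;, ] }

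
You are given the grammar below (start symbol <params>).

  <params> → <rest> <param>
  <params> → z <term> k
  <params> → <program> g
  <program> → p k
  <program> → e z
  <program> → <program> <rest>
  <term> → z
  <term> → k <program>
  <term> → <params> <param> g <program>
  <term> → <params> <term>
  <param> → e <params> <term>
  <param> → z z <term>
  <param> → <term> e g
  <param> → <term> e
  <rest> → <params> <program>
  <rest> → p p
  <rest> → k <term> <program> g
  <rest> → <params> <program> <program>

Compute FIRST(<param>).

{ e, k, p, z }

<param> → e <params> <term> contributes {e}.
<param> → z z <term> contributes {z}.
From <param> → <term> e g: add FIRST(<term>) = { e, k, p, z }.
From <param> → <term> e: add FIRST(<term>) = { e, k, p, z }.
Union: FIRST(<param>) = { e, k, p, z }.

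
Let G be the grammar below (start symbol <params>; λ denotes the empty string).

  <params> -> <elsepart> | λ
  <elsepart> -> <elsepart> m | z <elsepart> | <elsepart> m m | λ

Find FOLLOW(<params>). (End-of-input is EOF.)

<params> is the start symbol, so EOF ∈ FOLLOW(<params>).
Union: FOLLOW(<params>) = { EOF }.

{ EOF }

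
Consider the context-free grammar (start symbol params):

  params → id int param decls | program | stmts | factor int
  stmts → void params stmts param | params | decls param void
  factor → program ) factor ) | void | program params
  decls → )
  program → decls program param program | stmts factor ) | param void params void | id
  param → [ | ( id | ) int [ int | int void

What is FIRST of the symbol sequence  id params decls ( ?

id is a terminal; add {id} and stop.

{ id }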